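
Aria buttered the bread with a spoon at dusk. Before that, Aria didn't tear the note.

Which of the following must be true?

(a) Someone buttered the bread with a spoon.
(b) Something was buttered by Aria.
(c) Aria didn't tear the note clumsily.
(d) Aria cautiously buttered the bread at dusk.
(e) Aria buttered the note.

(a) Entailed — the original entails any weakening of itself; this just drops 'at dusk' and generalizes the agent.
(b) Entailed — dropping 'at dusk', 'with a spoon' and generalizing the patient leaves a sub-description the original still satisfies.
(c) Entailed — under negation, adding a further restriction is entailed: if no such tearing event occurred, none occurred clumsily either.
(d) Not entailed — 'cautiously' adds information not in the original event.
(e) Not entailed — Aria buttered the bread, not the note; the note belongs to the tearing event.

(a), (b), (c)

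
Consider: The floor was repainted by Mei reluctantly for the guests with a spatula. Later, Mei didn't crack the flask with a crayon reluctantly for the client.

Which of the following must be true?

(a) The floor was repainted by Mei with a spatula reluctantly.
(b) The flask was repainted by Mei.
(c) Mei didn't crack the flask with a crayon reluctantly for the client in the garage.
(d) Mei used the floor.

(a), (c)

(a) Entailed — the original entails any weakening of itself; this just drops 'for the guests'.
(b) Not entailed — Mei repainted the floor, not the flask; the flask belongs to the cracking event.
(c) Entailed — under negation, adding a further restriction is entailed: if no such cracking event occurred, none occurred in the garage either.
(d) Not entailed — the floor is the patient, not an instrument — Mei used a spatula.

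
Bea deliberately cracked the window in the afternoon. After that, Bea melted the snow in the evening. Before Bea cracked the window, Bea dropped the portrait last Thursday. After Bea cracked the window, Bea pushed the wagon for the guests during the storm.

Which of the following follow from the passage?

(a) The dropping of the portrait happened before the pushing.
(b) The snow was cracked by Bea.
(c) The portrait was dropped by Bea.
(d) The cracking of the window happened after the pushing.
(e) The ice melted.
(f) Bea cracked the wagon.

(a) Entailed — the narrative places the dropping before the pushing.
(b) Not entailed — Bea cracked the window, not the snow; the snow belongs to the melting event.
(c) Entailed — every conjunct here is already in the original dropping event.
(d) Not entailed — the narrative places the cracking before the pushing, not after.
(e) Not entailed — the snow is what melted, not the ice.
(f) Not entailed — Bea cracked the window, not the wagon; the wagon belongs to the pushing event.

(a), (c)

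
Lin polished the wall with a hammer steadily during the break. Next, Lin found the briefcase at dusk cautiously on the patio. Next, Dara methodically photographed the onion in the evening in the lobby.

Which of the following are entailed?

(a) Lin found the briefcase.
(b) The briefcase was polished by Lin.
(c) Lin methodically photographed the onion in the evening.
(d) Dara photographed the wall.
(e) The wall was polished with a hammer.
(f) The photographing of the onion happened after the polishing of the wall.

(a) Entailed — dropping 'on the patio', 'at dusk', 'cautiously' leaves a sub-description the original still satisfies.
(b) Not entailed — Lin polished the wall, not the briefcase; the briefcase belongs to the finding event.
(c) Not entailed — the passage has Dara photographing the onion, not Lin.
(d) Not entailed — Dara photographed the onion, not the wall; the wall belongs to the polishing event.
(e) Entailed — every conjunct here is already in the original polishing event.
(f) Entailed — the narrative places the polishing before the photographing.

(a), (e), (f)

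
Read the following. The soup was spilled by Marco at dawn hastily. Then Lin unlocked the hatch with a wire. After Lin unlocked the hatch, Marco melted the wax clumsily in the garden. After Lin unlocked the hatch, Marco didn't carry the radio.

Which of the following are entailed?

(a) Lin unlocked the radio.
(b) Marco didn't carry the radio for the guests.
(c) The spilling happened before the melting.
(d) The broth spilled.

(a) Not entailed — Lin unlocked the hatch, not the radio; the radio belongs to the carrying event.
(b) Entailed — under negation, adding a further restriction is entailed: if no such carrying event occurred, none occurred for the guests either.
(c) Entailed — the narrative places the spilling before the melting.
(d) Not entailed — the soup is what spilled, not the broth.

(b), (c)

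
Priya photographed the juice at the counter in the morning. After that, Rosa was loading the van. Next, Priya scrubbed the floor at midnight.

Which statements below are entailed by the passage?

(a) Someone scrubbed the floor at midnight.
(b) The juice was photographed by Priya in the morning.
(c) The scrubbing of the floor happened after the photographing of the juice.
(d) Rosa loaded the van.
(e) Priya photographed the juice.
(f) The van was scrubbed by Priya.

(a), (b), (c), (e)

(a) Entailed — the original entails any weakening of itself; this just generalizes the agent.
(b) Entailed — dropping 'at the counter' leaves a sub-description the original still satisfies.
(c) Entailed — the narrative places the photographing before the scrubbing.
(d) Not entailed — 'was loading' is progressive on an accomplishment; it does not entail the completed 'loaded'.
(e) Entailed — this follows by dropping conjuncts from the photographing event's description.
(f) Not entailed — Priya scrubbed the floor, not the van; the van belongs to the loading event.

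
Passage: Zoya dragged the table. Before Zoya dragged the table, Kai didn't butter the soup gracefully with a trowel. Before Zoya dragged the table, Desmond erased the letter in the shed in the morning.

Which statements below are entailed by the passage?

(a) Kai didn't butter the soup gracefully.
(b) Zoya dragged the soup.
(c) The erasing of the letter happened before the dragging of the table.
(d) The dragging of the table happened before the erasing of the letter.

(c)

(a) Not entailed — dropping 'with a trowel' under negation is not valid — the original leaves open that Kai buttered the soup some other way.
(b) Not entailed — Zoya dragged the table, not the soup; the soup belongs to the buttering event.
(c) Entailed — the narrative places the erasing before the dragging.
(d) Not entailed — the narrative places the erasing before the dragging, not after.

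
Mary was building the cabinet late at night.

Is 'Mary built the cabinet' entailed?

'was building' is progressive; for an accomplishment like 'build the cabinet', it doesn't entail completion.

no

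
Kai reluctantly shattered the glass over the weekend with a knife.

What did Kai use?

'with a knife' marks the instrument of the shattering event.

a knife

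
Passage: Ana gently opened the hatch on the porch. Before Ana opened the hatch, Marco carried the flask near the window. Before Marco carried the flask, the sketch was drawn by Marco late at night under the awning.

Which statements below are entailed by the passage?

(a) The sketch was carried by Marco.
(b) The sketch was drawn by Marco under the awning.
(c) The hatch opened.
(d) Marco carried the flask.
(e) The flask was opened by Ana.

(b), (c), (d)

(a) Not entailed — Marco carried the flask, not the sketch; the sketch belongs to the drawing event.
(b) Entailed — every conjunct here is already in the original drawing event.
(c) Entailed — 'Ana opened the hatch' is causative; it entails the inchoative 'the hatch opened'.
(d) Entailed — every conjunct here is already in the original carrying event.
(e) Not entailed — Ana opened the hatch, not the flask; the flask belongs to the carrying event.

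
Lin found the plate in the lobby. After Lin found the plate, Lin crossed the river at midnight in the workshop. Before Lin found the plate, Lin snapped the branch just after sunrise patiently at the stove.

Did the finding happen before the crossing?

The narrative orders the finding before the crossing.

yes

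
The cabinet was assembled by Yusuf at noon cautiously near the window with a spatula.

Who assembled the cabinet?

Yusuf

'Yusuf' marks the agent of the assembling event.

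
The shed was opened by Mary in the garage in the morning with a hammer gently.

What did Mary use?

a hammer

'with a hammer' marks the instrument of the opening event.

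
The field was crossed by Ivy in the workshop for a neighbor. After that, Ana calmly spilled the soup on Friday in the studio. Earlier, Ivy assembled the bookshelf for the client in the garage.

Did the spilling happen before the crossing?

The narrative orders the crossing before the spilling.

no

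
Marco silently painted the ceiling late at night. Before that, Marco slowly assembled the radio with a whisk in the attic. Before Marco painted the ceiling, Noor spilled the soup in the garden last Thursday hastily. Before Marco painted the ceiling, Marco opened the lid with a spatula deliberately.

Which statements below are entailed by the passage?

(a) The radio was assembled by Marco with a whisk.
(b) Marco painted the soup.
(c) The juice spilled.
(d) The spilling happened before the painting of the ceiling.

(a), (d)

(a) Entailed — the original entails any weakening of itself; this just drops 'slowly', 'in the attic'.
(b) Not entailed — Marco painted the ceiling, not the soup; the soup belongs to the spilling event.
(c) Not entailed — the soup is what spilled, not the juice.
(d) Entailed — the narrative places the spilling before the painting.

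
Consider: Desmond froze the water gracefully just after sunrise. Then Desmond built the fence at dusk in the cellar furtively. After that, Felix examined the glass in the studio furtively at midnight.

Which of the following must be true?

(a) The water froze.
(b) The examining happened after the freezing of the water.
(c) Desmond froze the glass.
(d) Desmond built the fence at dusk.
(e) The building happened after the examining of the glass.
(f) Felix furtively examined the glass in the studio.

(a), (b), (d), (f)

(a) Entailed — 'Desmond froze the water' is causative; it entails the inchoative 'the water froze'.
(b) Entailed — the narrative places the freezing before the examining.
(c) Not entailed — Desmond froze the water, not the glass; the glass belongs to the examining event.
(d) Entailed — every conjunct here is already in the original building event.
(e) Not entailed — the narrative places the building before the examining, not after.
(f) Entailed — this follows by dropping conjuncts from the examining event's description.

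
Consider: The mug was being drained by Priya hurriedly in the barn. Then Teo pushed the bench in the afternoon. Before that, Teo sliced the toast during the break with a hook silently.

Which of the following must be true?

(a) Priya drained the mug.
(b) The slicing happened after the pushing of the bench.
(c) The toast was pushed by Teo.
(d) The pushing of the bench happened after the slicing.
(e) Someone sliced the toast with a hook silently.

(d), (e)

(a) Not entailed — 'was draining' is progressive on an accomplishment; it does not entail the completed 'drained'.
(b) Not entailed — the narrative places the slicing before the pushing, not after.
(c) Not entailed — Teo pushed the bench, not the toast; the toast belongs to the slicing event.
(d) Entailed — the narrative places the slicing before the pushing.
(e) Entailed — dropping 'during the break' and generalizing the agent leaves a sub-description the original still satisfies.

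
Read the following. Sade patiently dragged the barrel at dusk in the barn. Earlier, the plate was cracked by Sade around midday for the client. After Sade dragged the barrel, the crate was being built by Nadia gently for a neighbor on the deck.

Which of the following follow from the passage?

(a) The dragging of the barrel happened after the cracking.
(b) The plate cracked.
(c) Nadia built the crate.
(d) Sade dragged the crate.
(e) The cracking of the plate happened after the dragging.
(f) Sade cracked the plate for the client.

(a) Entailed — the narrative places the cracking before the dragging.
(b) Entailed — 'Sade cracked the plate' is causative; it entails the inchoative 'the plate cracked'.
(c) Not entailed — 'was building' is progressive on an accomplishment; it does not entail the completed 'built'.
(d) Not entailed — Sade dragged the barrel, not the crate; the crate belongs to the building event.
(e) Not entailed — the narrative places the cracking before the dragging, not after.
(f) Entailed — this follows by dropping conjuncts from the cracking event's description.

(a), (b), (f)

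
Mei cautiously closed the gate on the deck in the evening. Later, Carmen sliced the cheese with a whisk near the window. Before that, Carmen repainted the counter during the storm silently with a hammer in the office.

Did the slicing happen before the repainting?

no

The narrative orders the repainting before the slicing.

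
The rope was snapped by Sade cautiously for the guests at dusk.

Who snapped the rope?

'Sade' marks the agent of the snapping event.

Sade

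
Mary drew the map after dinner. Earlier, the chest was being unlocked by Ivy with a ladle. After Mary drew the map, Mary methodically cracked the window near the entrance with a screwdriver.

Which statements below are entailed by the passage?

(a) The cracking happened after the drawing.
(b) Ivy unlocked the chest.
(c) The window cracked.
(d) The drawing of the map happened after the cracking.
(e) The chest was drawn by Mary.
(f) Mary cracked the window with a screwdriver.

(a), (c), (f)

(a) Entailed — the narrative places the drawing before the cracking.
(b) Not entailed — 'was unlocking' is progressive on an accomplishment; it does not entail the completed 'unlocked'.
(c) Entailed — 'Mary cracked the window' is causative; it entails the inchoative 'the window cracked'.
(d) Not entailed — the narrative places the drawing before the cracking, not after.
(e) Not entailed — Mary drew the map, not the chest; the chest belongs to the unlocking event.
(f) Entailed — the original entails any weakening of itself; this just drops 'near the entrance', 'methodically'.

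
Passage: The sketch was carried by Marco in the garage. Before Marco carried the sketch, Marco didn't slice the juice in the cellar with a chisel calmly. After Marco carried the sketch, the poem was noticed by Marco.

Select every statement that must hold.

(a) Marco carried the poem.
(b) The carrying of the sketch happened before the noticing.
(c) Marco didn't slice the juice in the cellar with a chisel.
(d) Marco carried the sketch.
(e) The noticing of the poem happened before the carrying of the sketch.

(b), (d)

(a) Not entailed — Marco carried the sketch, not the poem; the poem belongs to the noticing event.
(b) Entailed — the narrative places the carrying before the noticing.
(c) Not entailed — dropping 'calmly' under negation is not valid — the original leaves open that Marco sliced the juice some other way.
(d) Entailed — this follows by dropping conjuncts from the carrying event's description.
(e) Not entailed — the narrative places the carrying before the noticing, not after.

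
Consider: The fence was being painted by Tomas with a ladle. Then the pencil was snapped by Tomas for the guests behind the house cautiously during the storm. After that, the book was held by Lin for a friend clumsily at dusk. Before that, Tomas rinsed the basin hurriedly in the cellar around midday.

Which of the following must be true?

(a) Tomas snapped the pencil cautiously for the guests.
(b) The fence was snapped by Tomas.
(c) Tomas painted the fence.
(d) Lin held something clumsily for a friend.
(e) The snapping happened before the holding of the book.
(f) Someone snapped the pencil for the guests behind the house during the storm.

(a), (d), (e), (f)

(a) Entailed — dropping 'behind the house', 'during the storm' leaves a sub-description the original still satisfies.
(b) Not entailed — Tomas snapped the pencil, not the fence; the fence belongs to the painting event.
(c) Not entailed — 'was painting' is progressive on an accomplishment; it does not entail the completed 'painted'.
(d) Entailed — every conjunct here is already in the original holding event.
(e) Entailed — the narrative places the snapping before the holding.
(f) Entailed — the original entails any weakening of itself; this just drops 'cautiously' and generalizes the agent.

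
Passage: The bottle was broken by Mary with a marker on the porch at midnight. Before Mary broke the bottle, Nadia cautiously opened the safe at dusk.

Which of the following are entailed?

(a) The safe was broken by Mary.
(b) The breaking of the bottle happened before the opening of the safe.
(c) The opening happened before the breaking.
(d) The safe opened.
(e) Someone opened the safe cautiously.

(c), (d), (e)

(a) Not entailed — Mary broke the bottle, not the safe; the safe belongs to the opening event.
(b) Not entailed — the narrative places the opening before the breaking, not after.
(c) Entailed — the narrative places the opening before the breaking.
(d) Entailed — 'Nadia opened the safe' is causative; it entails the inchoative 'the safe opened'.
(e) Entailed — dropping 'at dusk' and generalizing the agent leaves a sub-description the original still satisfies.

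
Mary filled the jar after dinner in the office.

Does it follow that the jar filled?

yes

'Mary filled the jar' is the causative; it entails the inchoative 'the jar filled'.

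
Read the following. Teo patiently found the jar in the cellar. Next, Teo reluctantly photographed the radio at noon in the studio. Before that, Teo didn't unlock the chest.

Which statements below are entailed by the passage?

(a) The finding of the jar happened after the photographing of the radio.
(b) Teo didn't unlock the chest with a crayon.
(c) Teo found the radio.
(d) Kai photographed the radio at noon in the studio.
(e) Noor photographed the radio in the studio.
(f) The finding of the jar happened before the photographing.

(a) Not entailed — the narrative places the finding before the photographing, not after.
(b) Entailed — under negation, adding a further restriction is entailed: if no such unlocking event occurred, none occurred with a crayon either.
(c) Not entailed — Teo found the jar, not the radio; the radio belongs to the photographing event.
(d) Not entailed — the passage has Teo photographing the radio, not Kai.
(e) Not entailed — the passage has Teo photographing the radio, not Noor.
(f) Entailed — the narrative places the finding before the photographing.

(b), (f)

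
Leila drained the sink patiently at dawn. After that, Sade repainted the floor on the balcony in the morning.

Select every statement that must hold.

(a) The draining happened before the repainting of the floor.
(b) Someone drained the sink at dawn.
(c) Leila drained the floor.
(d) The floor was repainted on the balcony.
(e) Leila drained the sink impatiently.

(a), (b), (d)

(a) Entailed — the narrative places the draining before the repainting.
(b) Entailed — the original entails any weakening of itself; this just drops 'patiently' and generalizes the agent.
(c) Not entailed — Leila drained the sink, not the floor; the floor belongs to the repainting event.
(d) Entailed — the original entails any weakening of itself; this just drops 'in the morning' and generalizes the agent.
(e) Not entailed — 'impatiently' adds a manner not in (and inconsistent with) the original.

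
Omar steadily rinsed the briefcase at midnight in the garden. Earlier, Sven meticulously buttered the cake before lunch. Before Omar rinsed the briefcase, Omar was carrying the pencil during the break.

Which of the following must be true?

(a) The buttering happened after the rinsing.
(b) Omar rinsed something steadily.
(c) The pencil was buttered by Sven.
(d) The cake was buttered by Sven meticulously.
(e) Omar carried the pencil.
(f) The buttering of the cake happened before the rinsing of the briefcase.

(a) Not entailed — the narrative places the buttering before the rinsing, not after.
(b) Entailed — this follows by dropping conjuncts from the rinsing event's description.
(c) Not entailed — Sven buttered the cake, not the pencil; the pencil belongs to the carrying event.
(d) Entailed — every conjunct here is already in the original buttering event.
(e) Entailed — 'carry' is an activity; 'was carrying' entails that some carrying happened, so 'carried' holds.
(f) Entailed — the narrative places the buttering before the rinsing.

(b), (d), (e), (f)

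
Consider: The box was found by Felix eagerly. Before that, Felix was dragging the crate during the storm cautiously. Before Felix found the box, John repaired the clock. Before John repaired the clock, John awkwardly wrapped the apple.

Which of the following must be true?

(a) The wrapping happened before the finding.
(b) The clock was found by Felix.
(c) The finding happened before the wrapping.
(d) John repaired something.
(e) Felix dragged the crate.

(a), (d), (e)

(a) Entailed — the narrative places the wrapping before the finding.
(b) Not entailed — Felix found the box, not the clock; the clock belongs to the repairing event.
(c) Not entailed — the narrative places the wrapping before the finding, not after.
(d) Entailed — the original entails any weakening of itself; this just generalizes the patient.
(e) Entailed — 'drag' is an activity; 'was dragging' entails that some dragging happened, so 'dragged' holds.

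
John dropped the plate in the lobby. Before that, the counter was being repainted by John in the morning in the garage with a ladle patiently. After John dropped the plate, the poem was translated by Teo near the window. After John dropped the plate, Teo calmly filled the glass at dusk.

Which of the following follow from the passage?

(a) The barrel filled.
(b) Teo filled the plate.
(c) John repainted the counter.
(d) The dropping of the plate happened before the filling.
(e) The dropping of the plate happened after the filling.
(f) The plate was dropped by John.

(a) Not entailed — the glass is what filled, not the barrel.
(b) Not entailed — Teo filled the glass, not the plate; the plate belongs to the dropping event.
(c) Not entailed — 'was repainting' is progressive on an accomplishment; it does not entail the completed 'repainted'.
(d) Entailed — the narrative places the dropping before the filling.
(e) Not entailed — the narrative places the dropping before the filling, not after.
(f) Entailed — the original entails any weakening of itself; this just drops 'in the lobby'.

(d), (f)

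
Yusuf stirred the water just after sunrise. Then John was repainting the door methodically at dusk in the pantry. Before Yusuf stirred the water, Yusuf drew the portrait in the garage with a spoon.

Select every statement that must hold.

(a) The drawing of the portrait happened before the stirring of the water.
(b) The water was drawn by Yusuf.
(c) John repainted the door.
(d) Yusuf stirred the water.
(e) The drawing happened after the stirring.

(a) Entailed — the narrative places the drawing before the stirring.
(b) Not entailed — Yusuf drew the portrait, not the water; the water belongs to the stirring event.
(c) Not entailed — 'was repainting' is progressive on an accomplishment; it does not entail the completed 'repainted'.
(d) Entailed — dropping 'just after sunrise' leaves a sub-description the original still satisfies.
(e) Not entailed — the narrative places the drawing before the stirring, not after.

(a), (d)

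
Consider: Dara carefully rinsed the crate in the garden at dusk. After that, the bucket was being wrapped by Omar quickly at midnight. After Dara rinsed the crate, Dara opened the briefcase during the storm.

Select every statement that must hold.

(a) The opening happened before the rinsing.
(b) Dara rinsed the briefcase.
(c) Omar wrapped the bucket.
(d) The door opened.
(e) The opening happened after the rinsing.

(a) Not entailed — the narrative places the rinsing before the opening, not after.
(b) Not entailed — Dara rinsed the crate, not the briefcase; the briefcase belongs to the opening event.
(c) Not entailed — 'was wrapping' is progressive on an accomplishment; it does not entail the completed 'wrapped'.
(d) Not entailed — the briefcase is what opened, not the door.
(e) Entailed — the narrative places the rinsing before the opening.

(e)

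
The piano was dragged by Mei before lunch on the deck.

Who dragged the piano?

'Mei' marks the agent of the dragging event.

Mei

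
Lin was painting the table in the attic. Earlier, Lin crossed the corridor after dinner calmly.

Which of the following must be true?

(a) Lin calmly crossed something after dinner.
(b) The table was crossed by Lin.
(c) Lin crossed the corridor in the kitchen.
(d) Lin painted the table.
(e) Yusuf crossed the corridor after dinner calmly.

(a)

(a) Entailed — the original entails any weakening of itself; this just generalizes the patient.
(b) Not entailed — Lin crossed the corridor, not the table; the table belongs to the painting event.
(c) Not entailed — 'in the kitchen' adds information not in the original event.
(d) Not entailed — 'was painting' is progressive on an accomplishment; it does not entail the completed 'painted'.
(e) Not entailed — the passage has Lin crossing the corridor, not Yusuf.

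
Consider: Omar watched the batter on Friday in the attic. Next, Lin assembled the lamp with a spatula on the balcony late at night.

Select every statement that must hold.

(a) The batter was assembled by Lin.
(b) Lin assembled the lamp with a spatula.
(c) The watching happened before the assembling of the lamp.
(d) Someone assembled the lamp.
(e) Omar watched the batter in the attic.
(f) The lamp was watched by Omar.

(a) Not entailed — Lin assembled the lamp, not the batter; the batter belongs to the watching event.
(b) Entailed — dropping 'late at night', 'on the balcony' leaves a sub-description the original still satisfies.
(c) Entailed — the narrative places the watching before the assembling.
(d) Entailed — every conjunct here is already in the original assembling event.
(e) Entailed — this follows by dropping conjuncts from the watching event's description.
(f) Not entailed — Omar watched the batter, not the lamp; the lamp belongs to the assembling event.

(b), (c), (d), (e)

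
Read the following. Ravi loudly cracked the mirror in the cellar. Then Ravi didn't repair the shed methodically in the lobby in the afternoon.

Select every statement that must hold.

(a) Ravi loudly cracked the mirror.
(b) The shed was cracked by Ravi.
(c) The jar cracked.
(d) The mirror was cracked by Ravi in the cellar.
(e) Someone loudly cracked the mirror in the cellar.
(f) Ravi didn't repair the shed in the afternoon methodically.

(a), (d), (e)

(a) Entailed — the original entails any weakening of itself; this just drops 'in the cellar'.
(b) Not entailed — Ravi cracked the mirror, not the shed; the shed belongs to the repairing event.
(c) Not entailed — the mirror is what cracked, not the jar.
(d) Entailed — this follows by dropping conjuncts from the cracking event's description.
(e) Entailed — every conjunct here is already in the original cracking event.
(f) Not entailed — dropping 'in the lobby' under negation is not valid — the original leaves open that Ravi repaired the shed some other way.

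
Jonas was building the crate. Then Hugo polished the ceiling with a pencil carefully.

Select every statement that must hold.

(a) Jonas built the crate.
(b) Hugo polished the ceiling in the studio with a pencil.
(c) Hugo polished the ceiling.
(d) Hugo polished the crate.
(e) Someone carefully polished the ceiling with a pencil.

(c), (e)

(a) Not entailed — 'was building' is progressive on an accomplishment; it does not entail the completed 'built'.
(b) Not entailed — 'in the studio' adds information not in the original event.
(c) Entailed — every conjunct here is already in the original polishing event.
(d) Not entailed — Hugo polished the ceiling, not the crate; the crate belongs to the building event.
(e) Entailed — generalizing the agent leaves a sub-description the original still satisfies.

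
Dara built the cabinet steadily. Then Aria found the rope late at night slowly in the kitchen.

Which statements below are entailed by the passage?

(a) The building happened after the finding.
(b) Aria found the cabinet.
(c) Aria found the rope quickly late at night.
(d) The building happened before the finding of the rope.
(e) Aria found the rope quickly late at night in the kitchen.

(d)

(a) Not entailed — the narrative places the building before the finding, not after.
(b) Not entailed — Aria found the rope, not the cabinet; the cabinet belongs to the building event.
(c) Not entailed — 'quickly' adds a manner not in (and inconsistent with) the original.
(d) Entailed — the narrative places the building before the finding.
(e) Not entailed — 'quickly' adds a manner not in (and inconsistent with) the original.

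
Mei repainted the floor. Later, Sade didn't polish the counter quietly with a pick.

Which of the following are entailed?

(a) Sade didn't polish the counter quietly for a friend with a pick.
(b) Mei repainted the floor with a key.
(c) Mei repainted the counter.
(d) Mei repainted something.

(a) Entailed — under negation, adding a further restriction is entailed: if no such polishing event occurred, none occurred for a friend either.
(b) Not entailed — 'with a key' adds information not in the original event.
(c) Not entailed — Mei repainted the floor, not the counter; the counter belongs to the polishing event.
(d) Entailed — generalizing the patient leaves a sub-description the original still satisfies.

(a), (d)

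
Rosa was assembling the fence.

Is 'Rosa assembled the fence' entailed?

no

'was assembling' is progressive; for an accomplishment like 'assemble the fence', it doesn't entail completion.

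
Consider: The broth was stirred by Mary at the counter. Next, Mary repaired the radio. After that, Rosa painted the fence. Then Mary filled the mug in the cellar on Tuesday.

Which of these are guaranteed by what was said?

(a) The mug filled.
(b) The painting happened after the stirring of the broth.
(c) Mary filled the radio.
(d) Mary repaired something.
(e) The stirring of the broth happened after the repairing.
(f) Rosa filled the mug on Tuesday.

(a), (b), (d)

(a) Entailed — 'Mary filled the mug' is causative; it entails the inchoative 'the mug filled'.
(b) Entailed — the narrative places the stirring before the painting.
(c) Not entailed — Mary filled the mug, not the radio; the radio belongs to the repairing event.
(d) Entailed — the original entails any weakening of itself; this just generalizes the patient.
(e) Not entailed — the narrative places the stirring before the repairing, not after.
(f) Not entailed — the passage has Mary filling the mug, not Rosa.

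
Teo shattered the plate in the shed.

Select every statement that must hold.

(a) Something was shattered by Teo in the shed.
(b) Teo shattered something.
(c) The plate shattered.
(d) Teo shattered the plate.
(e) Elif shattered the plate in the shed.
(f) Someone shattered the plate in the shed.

(a), (b), (c), (d), (f)

(a) Entailed — this follows by dropping conjuncts from the shattering event's description.
(b) Entailed — this follows by dropping conjuncts from the shattering event's description.
(c) Entailed — 'Teo shattered the plate' is causative; it entails the inchoative 'the plate shattered'.
(d) Entailed — every conjunct here is already in the original shattering event.
(e) Not entailed — the passage has Teo shattering the plate, not Elif.
(f) Entailed — the original entails any weakening of itself; this just generalizes the agent.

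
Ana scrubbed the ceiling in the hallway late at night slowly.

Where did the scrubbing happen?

in the hallway

'in the hallway' marks the location of the scrubbing event.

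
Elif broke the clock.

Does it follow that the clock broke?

'Elif broke the clock' is the causative; it entails the inchoative 'the clock broke'.

yes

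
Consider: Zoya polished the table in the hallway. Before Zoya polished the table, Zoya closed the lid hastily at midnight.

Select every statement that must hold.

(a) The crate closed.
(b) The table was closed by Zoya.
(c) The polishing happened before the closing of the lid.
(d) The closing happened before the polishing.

(a) Not entailed — the lid is what closed, not the crate.
(b) Not entailed — Zoya closed the lid, not the table; the table belongs to the polishing event.
(c) Not entailed — the narrative places the closing before the polishing, not after.
(d) Entailed — the narrative places the closing before the polishing.

(d)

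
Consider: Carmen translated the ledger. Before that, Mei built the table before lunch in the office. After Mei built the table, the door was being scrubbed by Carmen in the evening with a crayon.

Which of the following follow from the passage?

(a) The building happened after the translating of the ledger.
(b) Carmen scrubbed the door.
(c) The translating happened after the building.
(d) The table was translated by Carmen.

(b), (c)

(a) Not entailed — the narrative places the building before the translating, not after.
(b) Entailed — 'scrub' is an activity; 'was scrubbing' entails that some scrubbing happened, so 'scrubbed' holds.
(c) Entailed — the narrative places the building before the translating.
(d) Not entailed — Carmen translated the ledger, not the table; the table belongs to the building event.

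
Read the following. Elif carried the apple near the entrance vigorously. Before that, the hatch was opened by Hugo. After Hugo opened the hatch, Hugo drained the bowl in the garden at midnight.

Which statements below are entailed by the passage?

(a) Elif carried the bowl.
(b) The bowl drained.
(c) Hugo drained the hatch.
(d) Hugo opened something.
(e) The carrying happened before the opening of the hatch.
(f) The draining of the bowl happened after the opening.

(b), (d), (f)

(a) Not entailed — Elif carried the apple, not the bowl; the bowl belongs to the draining event.
(b) Entailed — 'Hugo drained the bowl' is causative; it entails the inchoative 'the bowl drained'.
(c) Not entailed — Hugo drained the bowl, not the hatch; the hatch belongs to the opening event.
(d) Entailed — this follows by dropping conjuncts from the opening event's description.
(e) Not entailed — the narrative places the opening before the carrying, not after.
(f) Entailed — the narrative places the opening before the draining.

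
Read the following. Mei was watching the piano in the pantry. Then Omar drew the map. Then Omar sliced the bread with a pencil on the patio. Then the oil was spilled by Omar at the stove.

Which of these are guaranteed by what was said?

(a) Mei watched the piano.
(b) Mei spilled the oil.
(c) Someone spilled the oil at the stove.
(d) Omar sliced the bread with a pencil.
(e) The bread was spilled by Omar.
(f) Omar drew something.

(a) Entailed — 'watch' is an activity; 'was watching' entails that some watching happened, so 'watched' holds.
(b) Not entailed — the passage has Omar spilling the oil, not Mei.
(c) Entailed — the original entails any weakening of itself; this just generalizes the agent.
(d) Entailed — the original entails any weakening of itself; this just drops 'on the patio'.
(e) Not entailed — Omar spilled the oil, not the bread; the bread belongs to the slicing event.
(f) Entailed — the original entails any weakening of itself; this just generalizes the patient.

(a), (c), (d), (f)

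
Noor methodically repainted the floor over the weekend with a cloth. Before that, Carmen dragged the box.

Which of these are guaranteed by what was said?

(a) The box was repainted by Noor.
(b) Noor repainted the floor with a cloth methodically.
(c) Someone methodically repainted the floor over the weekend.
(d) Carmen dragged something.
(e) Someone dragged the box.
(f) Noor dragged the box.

(b), (c), (d), (e)

(a) Not entailed — Noor repainted the floor, not the box; the box belongs to the dragging event.
(b) Entailed — the original entails any weakening of itself; this just drops 'over the weekend'.
(c) Entailed — this follows by dropping conjuncts from the repainting event's description.
(d) Entailed — generalizing the patient leaves a sub-description the original still satisfies.
(e) Entailed — this follows by dropping conjuncts from the dragging event's description.
(f) Not entailed — the passage has Carmen dragging the box, not Noor.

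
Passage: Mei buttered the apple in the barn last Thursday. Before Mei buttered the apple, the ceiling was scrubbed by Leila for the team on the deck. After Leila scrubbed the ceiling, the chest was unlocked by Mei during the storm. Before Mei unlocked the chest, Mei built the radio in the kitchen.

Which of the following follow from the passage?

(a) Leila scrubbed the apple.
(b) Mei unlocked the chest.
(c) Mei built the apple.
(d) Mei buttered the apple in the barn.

(a) Not entailed — Leila scrubbed the ceiling, not the apple; the apple belongs to the buttering event.
(b) Entailed — the original entails any weakening of itself; this just drops 'during the storm'.
(c) Not entailed — Mei built the radio, not the apple; the apple belongs to the buttering event.
(d) Entailed — the original entails any weakening of itself; this just drops 'last Thursday'.

(b), (d)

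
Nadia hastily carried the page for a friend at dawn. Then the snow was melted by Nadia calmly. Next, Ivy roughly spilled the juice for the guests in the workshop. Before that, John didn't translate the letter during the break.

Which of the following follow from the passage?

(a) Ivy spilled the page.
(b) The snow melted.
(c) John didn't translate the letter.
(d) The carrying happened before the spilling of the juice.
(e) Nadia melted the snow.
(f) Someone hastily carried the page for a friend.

(b), (d), (e), (f)

(a) Not entailed — Ivy spilled the juice, not the page; the page belongs to the carrying event.
(b) Entailed — 'Nadia melted the snow' is causative; it entails the inchoative 'the snow melted'.
(c) Not entailed — dropping 'during the break' under negation is not valid — the original leaves open that John translated the letter some other way.
(d) Entailed — the narrative places the carrying before the spilling.
(e) Entailed — dropping 'calmly' leaves a sub-description the original still satisfies.
(f) Entailed — every conjunct here is already in the original carrying event.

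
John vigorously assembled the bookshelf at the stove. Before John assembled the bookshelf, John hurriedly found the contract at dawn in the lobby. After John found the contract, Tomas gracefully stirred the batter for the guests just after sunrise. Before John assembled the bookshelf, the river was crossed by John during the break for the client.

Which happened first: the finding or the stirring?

the finding

The connectives place the finding before the stirring.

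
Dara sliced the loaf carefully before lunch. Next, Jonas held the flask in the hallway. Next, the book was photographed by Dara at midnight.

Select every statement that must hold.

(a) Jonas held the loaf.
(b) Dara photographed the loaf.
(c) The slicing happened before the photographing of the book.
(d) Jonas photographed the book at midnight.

(c)

(a) Not entailed — Jonas held the flask, not the loaf; the loaf belongs to the slicing event.
(b) Not entailed — Dara photographed the book, not the loaf; the loaf belongs to the slicing event.
(c) Entailed — the narrative places the slicing before the photographing.
(d) Not entailed — the passage has Dara photographing the book, not Jonas.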